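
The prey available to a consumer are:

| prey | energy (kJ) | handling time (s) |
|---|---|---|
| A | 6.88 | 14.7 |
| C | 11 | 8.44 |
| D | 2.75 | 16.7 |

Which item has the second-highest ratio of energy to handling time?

A

Profitability E/h (kJ/s): A = 6.88/14.7 = 0.468, C = 11/8.44 = 1.3, D = 2.75/16.7 = 0.165.
Ranked: C > A > D.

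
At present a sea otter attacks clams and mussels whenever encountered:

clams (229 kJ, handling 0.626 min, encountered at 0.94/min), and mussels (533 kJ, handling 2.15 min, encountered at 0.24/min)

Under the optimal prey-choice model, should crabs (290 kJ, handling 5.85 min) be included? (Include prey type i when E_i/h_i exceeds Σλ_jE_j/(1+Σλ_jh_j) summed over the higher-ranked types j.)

Intake rate on the current diet: R = (0.94×229 + 0.24×533) / (1 + 0.94×0.626 + 0.24×2.15) = 343.2/2.104 = 163.1 kJ/min.
crabs: E/h = 290/5.85 = 49.57 kJ/min.
Since 49.57 < R, time spent handling crabs is better spent searching.

No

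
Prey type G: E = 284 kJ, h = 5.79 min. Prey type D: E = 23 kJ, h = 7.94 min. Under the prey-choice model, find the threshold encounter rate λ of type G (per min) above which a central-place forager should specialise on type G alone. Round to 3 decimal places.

0.011 per min

The zero-one rule: include type D iff E₂/h₂ > λE₁/(1+λh₁). Equality gives the switch point.
λE₁h₂ = E₂ + λE₂h₁ ⇒ λ = E₂/(E₁h₂ − E₂h₁) = 23/(2255 − 133.2) = 0.01084 per min.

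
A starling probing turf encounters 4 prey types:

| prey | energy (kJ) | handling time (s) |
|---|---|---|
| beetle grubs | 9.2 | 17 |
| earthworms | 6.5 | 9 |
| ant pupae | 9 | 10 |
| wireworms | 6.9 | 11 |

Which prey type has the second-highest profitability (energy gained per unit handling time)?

earthworms

Profitability E/h (kJ/s): beetle grubs = 9.2/17 = 0.541, earthworms = 6.5/9 = 0.722, ant pupae = 9/10 = 0.9, wireworms = 6.9/11 = 0.627.
Ranked: ant pupae > earthworms > wireworms > beetle grubs.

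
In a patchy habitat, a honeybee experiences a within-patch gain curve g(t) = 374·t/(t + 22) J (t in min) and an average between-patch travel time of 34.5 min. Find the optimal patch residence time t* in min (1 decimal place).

27.5 min

By the marginal value theorem, leave when the instantaneous gain rate g'(t) equals the habitat-wide average g(t)/(T + t).
g'(t) = 374·22/(t + 22)². Setting 374·22/(t+22)² = 374t/[(t+22)(34.5+t)] gives 22(34.5+t) = t(t+22), so t² = 22×34.5 = 759.
t* = √759 = 27.55 min.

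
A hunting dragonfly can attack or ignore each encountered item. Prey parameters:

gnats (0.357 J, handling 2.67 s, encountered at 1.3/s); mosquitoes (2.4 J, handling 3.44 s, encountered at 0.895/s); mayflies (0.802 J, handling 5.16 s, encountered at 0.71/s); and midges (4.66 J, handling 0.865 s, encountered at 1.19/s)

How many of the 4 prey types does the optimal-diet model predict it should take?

E/h in descending order: midges 5.39, mosquitoes 0.698, mayflies 0.155, gnats 0.134 J/s. The optimal diet is the largest prefix of this list for which every included type satisfies E_i/h_i > R on the types above it.
Rate on top 1: 2.733. mosquitoes: 0.698 < 2.733 → exclude; stop.
Optimal diet: midges — 1 of 4 types.

1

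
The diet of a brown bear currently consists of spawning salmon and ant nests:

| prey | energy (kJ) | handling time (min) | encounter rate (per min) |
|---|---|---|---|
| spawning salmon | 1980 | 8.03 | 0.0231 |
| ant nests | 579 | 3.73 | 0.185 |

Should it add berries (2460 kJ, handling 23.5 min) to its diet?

Yes

Current rate: (0.0231×1980 + 0.185×579)/(1 + 0.0231×8.03 + 0.185×3.73) = 81.5 kJ/min.
berries: E/h = 2460/23.5 = 104.7 kJ/min.
104.7 > 81.5, so adding berries raises the average — include it.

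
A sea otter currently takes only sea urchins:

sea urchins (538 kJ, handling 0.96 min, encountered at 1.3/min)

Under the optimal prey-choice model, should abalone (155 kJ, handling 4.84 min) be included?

No

On sea urchins alone, R = ΣλE/(1+Σλh) = 699.4/2.248 = 311.1 kJ/min.
abalone: E/h = 155/4.84 = 32.02 kJ/min.
32.02 < 311.1, so adding abalone would lower the average — exclude it.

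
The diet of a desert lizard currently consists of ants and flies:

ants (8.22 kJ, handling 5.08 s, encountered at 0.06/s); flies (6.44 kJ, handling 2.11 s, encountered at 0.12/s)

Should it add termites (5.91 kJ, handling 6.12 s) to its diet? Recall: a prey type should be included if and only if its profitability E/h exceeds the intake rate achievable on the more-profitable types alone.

Yes

Current rate: (0.06×8.22 + 0.12×6.44)/(1 + 0.06×5.08 + 0.12×2.11) = 0.8126 kJ/s.
Profitability of termites: 5.91/6.12 = 0.9657 kJ/s.
0.9657 > 0.8126, so adding termites raises the average — include it.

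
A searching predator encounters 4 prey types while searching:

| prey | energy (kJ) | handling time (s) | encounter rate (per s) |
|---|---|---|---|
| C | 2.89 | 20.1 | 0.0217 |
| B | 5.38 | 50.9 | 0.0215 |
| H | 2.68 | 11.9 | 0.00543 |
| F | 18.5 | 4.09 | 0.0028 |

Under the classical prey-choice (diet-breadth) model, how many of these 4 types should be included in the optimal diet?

Profitabilities (E/h, kJ/s): F 4.52, H 0.225, C 0.144, B 0.106. Add prey in this order while the next type's profitability exceeds the intake rate on those already taken.
Rate on top 1: 0.05121. H: 0.225 > 0.05121 → include.
Rate on top 2: 0.06166. C: 0.144 > 0.06166 → include.
Rate on top 3: 0.08535. B: 0.106 > 0.08535 → include.
Optimal diet: F, H, C, B — 4 of 4 types.

4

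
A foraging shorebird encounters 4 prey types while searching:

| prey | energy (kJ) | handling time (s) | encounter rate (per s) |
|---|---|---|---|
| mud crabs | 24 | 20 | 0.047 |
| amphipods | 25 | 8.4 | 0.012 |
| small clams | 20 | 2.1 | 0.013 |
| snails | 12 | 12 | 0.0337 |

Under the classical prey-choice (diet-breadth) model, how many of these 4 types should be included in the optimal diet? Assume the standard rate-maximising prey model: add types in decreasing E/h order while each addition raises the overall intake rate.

Profitabilities (E/h, kJ/s): small clams 9.52, amphipods 2.98, mud crabs 1.2, snails 1. Add prey in this order while the next type's profitability exceeds the intake rate on those already taken.
Rate on top 1: 0.2531. amphipods: 2.98 > 0.2531 → include.
Rate on top 2: 0.4964. mud crabs: 1.2 > 0.4964 → include.
Rate on top 3: 0.8162. snails: 1 > 0.8162 → include.
Optimal diet: small clams, amphipods, mud crabs, snails — 4 of 4 types.

4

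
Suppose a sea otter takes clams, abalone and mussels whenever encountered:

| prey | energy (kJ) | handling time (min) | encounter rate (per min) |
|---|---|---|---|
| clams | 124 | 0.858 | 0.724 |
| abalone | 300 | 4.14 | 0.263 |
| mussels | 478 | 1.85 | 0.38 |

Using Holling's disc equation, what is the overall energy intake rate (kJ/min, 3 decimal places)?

Energy encountered per unit search time: 0.724×124 + 0.263×300 + 0.38×478 = 350.3 kJ/min.
Handling time per unit search time: 0.724×0.858 + 0.263×4.14 + 0.38×1.85 = 2.413.
Rate = 350.3/(1 + 2.413) = 102.6 kJ/min.

102.641 kJ/min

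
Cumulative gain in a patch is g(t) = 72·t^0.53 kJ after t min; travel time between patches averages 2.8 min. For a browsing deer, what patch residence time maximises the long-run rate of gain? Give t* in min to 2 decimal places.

By the marginal value theorem, leave when the instantaneous gain rate g'(t) equals the habitat-wide average g(t)/(T + t).
g'(t) = 0.53·72·t^-0.47. Setting 0.53·72·t^-0.47 = 72·t^0.53/(2.8+t) gives 0.53(2.8+t) = t, so 0.47·t = 0.53×2.8.
t* = 0.53×2.8/0.47 = 3.157 min.

3.16 min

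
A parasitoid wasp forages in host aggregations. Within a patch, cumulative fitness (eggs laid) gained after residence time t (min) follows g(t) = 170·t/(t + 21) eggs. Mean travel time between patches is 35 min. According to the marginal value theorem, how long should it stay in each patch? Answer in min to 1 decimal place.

27.1 min

Maximise g(t)/(T+t): set derivative to zero → g'(t)(T+t) = g(t).
g'(t) = 170·21/(t + 21)². Setting 170·21/(t+21)² = 170t/[(t+21)(35+t)] gives 21(35+t) = t(t+21), so t² = 21×35 = 735.
t* = √735 = 27.11 min.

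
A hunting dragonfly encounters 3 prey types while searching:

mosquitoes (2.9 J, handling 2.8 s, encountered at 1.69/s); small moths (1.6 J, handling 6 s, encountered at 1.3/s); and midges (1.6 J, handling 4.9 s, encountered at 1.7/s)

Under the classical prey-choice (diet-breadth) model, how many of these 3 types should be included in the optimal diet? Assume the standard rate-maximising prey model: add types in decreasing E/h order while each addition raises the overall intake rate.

E/h in descending order: mosquitoes 1.04, midges 0.327, small moths 0.267 J/s. The optimal diet is the largest prefix of this list for which every included type satisfies E_i/h_i > R on the types above it.
Rate on top 1: 0.855. midges: 0.327 < 0.855 → exclude; stop.
Optimal diet: mosquitoes — 1 of 3 types.

1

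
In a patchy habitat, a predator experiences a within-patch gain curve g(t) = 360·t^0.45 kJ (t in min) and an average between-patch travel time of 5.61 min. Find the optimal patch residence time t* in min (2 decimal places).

4.59 min

By the marginal value theorem, leave when the instantaneous gain rate g'(t) equals the habitat-wide average g(t)/(T + t).
g'(t) = 0.45·360·t^-0.55. Setting 0.45·360·t^-0.55 = 360·t^0.45/(5.61+t) gives 0.45(5.61+t) = t, so 0.55·t = 0.45×5.61.
t* = 0.45×5.61/0.55 = 4.59 min.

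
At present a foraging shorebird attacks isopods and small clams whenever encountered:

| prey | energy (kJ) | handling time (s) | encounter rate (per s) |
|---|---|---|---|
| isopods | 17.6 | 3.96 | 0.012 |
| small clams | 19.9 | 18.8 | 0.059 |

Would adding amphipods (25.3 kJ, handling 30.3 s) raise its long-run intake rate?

Current rate: (0.012×17.6 + 0.059×19.9)/(1 + 0.012×3.96 + 0.059×18.8) = 0.6423 kJ/s.
amphipods: E/h = 25.3/30.3 = 0.835 kJ/s.
0.835 > 0.6423, so adding amphipods raises the average — include it.

Yes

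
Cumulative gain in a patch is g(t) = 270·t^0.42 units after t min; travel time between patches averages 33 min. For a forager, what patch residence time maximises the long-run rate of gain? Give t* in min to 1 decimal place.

23.9 min

By the marginal value theorem, leave when the instantaneous gain rate g'(t) equals the habitat-wide average g(t)/(T + t).
g'(t) = 0.42·270·t^-0.58. Setting 0.42·270·t^-0.58 = 270·t^0.42/(33+t) gives 0.42(33+t) = t, so 0.58·t = 0.42×33.
t* = 0.42×33/0.58 = 23.9 min.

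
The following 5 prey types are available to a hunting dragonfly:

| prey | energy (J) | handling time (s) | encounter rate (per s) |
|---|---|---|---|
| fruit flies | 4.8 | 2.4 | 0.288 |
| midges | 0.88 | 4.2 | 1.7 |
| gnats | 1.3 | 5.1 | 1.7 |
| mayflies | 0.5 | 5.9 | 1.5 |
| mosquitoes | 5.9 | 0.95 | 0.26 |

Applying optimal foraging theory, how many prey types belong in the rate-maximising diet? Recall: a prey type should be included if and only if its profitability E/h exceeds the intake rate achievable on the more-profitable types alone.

Rank by E/h (J/s): mosquitoes 6.21, fruit flies 2, gnats 0.255, midges 0.21, mayflies 0.0847. Include each in turn until the next type's E/h falls below the running intake rate.
Rate on top 1: 1.23. fruit flies: 2 > 1.23 → include.
Rate on top 2: 1.505. gnats: 0.255 < 1.505 → exclude; stop.
Optimal diet: mosquitoes, fruit flies — 2 of 5 types.

2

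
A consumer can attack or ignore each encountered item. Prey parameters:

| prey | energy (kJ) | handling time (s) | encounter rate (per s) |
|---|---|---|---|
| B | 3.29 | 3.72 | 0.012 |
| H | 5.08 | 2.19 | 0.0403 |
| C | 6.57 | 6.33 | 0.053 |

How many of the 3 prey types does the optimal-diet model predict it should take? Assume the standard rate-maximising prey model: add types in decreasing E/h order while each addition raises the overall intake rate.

Profitabilities (E/h, kJ/s): H 2.32, C 1.04, B 0.884. Add prey in this order while the next type's profitability exceeds the intake rate on those already taken.
Rate on top 1: 0.1881. C: 1.04 > 0.1881 → include.
Rate on top 2: 0.3884. B: 0.884 > 0.3884 → include.
Optimal diet: H, C, B — 3 of 3 types.

3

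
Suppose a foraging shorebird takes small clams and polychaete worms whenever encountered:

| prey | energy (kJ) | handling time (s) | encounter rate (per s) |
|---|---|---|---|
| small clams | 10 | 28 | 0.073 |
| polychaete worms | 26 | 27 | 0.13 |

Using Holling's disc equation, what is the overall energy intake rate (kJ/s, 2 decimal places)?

0.63 kJ/s

R = Σλ_iE_i / (1 + Σλ_ih_i)
Numerator: 0.073×10 + 0.13×26 = 4.11
Denominator: 1 + 0.073×28 + 0.13×27 = 6.554
R = 4.11/6.554 = 0.6271 kJ/s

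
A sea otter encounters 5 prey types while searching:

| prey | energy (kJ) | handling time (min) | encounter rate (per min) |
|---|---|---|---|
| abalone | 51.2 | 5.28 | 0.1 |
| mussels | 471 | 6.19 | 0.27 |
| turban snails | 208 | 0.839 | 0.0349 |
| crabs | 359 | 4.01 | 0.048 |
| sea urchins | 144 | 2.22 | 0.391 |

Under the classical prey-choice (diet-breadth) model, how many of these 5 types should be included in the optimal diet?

Rank by E/h (kJ/min): turban snails 248, crabs 89.5, mussels 76.1, sea urchins 64.9, abalone 9.7. Include each in turn until the next type's E/h falls below the running intake rate.
Rate on top 1: 7.053. crabs: 89.5 > 7.053 → include.
Rate on top 2: 20.05. mussels: 76.1 > 20.05 → include.
Rate on top 3: 52.42. sea urchins: 64.9 > 52.42 → include.
Rate on top 4: 55.29. abalone: 9.7 < 55.29 → exclude; stop.
Optimal diet: turban snails, crabs, mussels, sea urchins — 4 of 5 types.

4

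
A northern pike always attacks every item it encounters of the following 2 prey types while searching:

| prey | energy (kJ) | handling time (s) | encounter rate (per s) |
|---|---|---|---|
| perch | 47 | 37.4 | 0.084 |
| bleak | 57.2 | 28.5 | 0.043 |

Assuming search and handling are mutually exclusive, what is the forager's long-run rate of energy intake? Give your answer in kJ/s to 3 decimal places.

R = (0.084×47 + 0.043×57.2) / (1 + 0.084×37.4 + 0.043×28.5) = 6.408/5.367 = 1.194 kJ/s.

1.194 kJ/s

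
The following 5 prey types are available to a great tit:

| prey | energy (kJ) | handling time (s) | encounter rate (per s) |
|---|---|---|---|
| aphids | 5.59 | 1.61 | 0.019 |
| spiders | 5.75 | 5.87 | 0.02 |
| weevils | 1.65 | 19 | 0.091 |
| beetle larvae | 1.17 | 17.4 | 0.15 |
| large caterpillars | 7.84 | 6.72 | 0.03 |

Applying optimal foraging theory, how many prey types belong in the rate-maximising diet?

Profitabilities (E/h, kJ/s): aphids 3.47, large caterpillars 1.17, spiders 0.98, weevils 0.0868, beetle larvae 0.0672. Add prey in this order while the next type's profitability exceeds the intake rate on those already taken.
Rate on top 1: 0.1031. large caterpillars: 1.17 > 0.1031 → include.
Rate on top 2: 0.2771. spiders: 0.98 > 0.2771 → include.
Rate on top 3: 0.3382. weevils: 0.0868 < 0.3382 → exclude; stop.
Optimal diet: aphids, large caterpillars, spiders — 3 of 5 types.

3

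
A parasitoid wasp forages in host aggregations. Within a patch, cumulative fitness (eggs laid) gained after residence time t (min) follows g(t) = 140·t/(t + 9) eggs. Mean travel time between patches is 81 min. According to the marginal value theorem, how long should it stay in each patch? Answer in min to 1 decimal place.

Maximise g(t)/(T+t): set derivative to zero → g'(t)(T+t) = g(t).
g'(t) = 140·9/(t + 9)². Setting 140·9/(t+9)² = 140t/[(t+9)(81+t)] gives 9(81+t) = t(t+9), so t² = 9×81 = 729.
t* = √729 = 27 min.

27.0 min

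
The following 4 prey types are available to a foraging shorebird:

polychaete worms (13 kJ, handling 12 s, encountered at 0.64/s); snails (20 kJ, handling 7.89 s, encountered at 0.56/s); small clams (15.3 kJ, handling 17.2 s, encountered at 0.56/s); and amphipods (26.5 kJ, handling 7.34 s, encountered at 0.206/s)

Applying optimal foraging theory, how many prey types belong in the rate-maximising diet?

2

E/h in descending order: amphipods 3.61, snails 2.53, polychaete worms 1.08, small clams 0.89 kJ/s. The optimal diet is the largest prefix of this list for which every included type satisfies E_i/h_i > R on the types above it.
Rate on top 1: 2.173. snails: 2.53 > 2.173 → include.
Rate on top 2: 2.404. polychaete worms: 1.08 < 2.404 → exclude; stop.
Optimal diet: amphipods, snails — 2 of 4 types.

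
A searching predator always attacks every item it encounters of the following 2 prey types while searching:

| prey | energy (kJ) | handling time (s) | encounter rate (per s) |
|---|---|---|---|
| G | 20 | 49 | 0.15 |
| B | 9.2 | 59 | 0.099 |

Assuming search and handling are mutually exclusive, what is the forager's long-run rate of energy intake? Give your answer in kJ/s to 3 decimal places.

Energy encountered per unit search time: 0.15×20 + 0.099×9.2 = 3.911 kJ/s.
Handling time per unit search time: 0.15×49 + 0.099×59 = 13.19.
Rate = 3.911/(1 + 13.19) = 0.2756 kJ/s.

0.276 kJ/s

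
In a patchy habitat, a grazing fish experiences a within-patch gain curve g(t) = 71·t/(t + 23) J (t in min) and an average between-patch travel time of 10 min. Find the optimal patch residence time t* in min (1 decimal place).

By the marginal value theorem, leave when the instantaneous gain rate g'(t) equals the habitat-wide average g(t)/(T + t).
g'(t) = 71·23/(t + 23)². Setting 71·23/(t+23)² = 71t/[(t+23)(10+t)] gives 23(10+t) = t(t+23), so t² = 23×10 = 230.
t* = √230 = 15.17 min.

15.2 min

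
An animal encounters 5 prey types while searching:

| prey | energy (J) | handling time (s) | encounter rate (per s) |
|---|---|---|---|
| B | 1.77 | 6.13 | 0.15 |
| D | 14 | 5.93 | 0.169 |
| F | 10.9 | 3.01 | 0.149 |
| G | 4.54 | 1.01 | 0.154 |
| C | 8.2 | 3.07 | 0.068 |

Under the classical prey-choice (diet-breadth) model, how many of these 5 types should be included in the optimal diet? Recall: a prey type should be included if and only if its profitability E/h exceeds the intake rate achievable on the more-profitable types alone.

4

Profitabilities (E/h, J/s): G 4.5, F 3.62, C 2.67, D 2.36, B 0.289. Add prey in this order while the next type's profitability exceeds the intake rate on those already taken.
Rate on top 1: 0.6051. F: 3.62 > 0.6051 → include.
Rate on top 2: 1.448. C: 2.67 > 1.448 → include.
Rate on top 3: 1.589. D: 2.36 > 1.589 → include.
Rate on top 4: 1.864. B: 0.289 < 1.864 → exclude; stop.
Optimal diet: G, F, C, D — 4 of 5 types.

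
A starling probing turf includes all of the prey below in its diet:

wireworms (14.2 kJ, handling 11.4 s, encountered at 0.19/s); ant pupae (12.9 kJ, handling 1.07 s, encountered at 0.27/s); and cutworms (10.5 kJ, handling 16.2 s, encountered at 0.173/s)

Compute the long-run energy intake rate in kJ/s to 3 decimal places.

1.278 kJ/s

Energy encountered per unit search time: 0.19×14.2 + 0.27×12.9 + 0.173×10.5 = 7.998 kJ/s.
Handling time per unit search time: 0.19×11.4 + 0.27×1.07 + 0.173×16.2 = 5.257.
Rate = 7.998/(1 + 5.257) = 1.278 kJ/s.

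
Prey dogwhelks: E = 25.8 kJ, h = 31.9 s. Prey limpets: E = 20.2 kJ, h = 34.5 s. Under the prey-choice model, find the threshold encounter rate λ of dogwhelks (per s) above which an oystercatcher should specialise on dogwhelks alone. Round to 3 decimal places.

The zero-one rule: include limpets iff E₂/h₂ > λE₁/(1+λh₁). Equality gives the switch point.
λE₁h₂ = E₂ + λE₂h₁ ⇒ λ = E₂/(E₁h₂ − E₂h₁) = 20.2/(890.1 − 644.4) = 0.08221 per s.

0.082 per s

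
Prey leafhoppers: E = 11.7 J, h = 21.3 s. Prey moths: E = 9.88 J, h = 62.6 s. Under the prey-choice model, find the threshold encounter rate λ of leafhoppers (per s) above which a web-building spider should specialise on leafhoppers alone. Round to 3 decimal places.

At the threshold, the rate on leafhoppers alone equals the profitability of moths: λ·11.7/(1 + λ·21.3) = 9.88/62.6 = 0.1578.
Rearranging, λ(11.7 − 0.1578×21.3) = 0.1578, so λ = 0.1578/8.338 = 0.01893 per s.

0.019 per s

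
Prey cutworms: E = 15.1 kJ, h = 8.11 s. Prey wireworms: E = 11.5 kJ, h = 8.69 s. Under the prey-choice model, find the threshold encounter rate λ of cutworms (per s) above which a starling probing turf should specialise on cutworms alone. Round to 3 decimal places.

0.303 per s

The zero-one rule: include wireworms iff E₂/h₂ > λE₁/(1+λh₁). Equality gives the switch point.
λE₁h₂ = E₂ + λE₂h₁ ⇒ λ = E₂/(E₁h₂ − E₂h₁) = 11.5/(131.2 − 93.26) = 0.303 per s.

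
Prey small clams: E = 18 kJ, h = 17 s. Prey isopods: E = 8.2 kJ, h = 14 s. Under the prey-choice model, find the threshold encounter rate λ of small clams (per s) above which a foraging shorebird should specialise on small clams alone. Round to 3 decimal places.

At the threshold, the rate on small clams alone equals the profitability of isopods: λ·18/(1 + λ·17) = 8.2/14 = 0.5857.
Rearranging, λ(18 − 0.5857×17) = 0.5857, so λ = 0.5857/8.043 = 0.07282 per s.

0.073 per s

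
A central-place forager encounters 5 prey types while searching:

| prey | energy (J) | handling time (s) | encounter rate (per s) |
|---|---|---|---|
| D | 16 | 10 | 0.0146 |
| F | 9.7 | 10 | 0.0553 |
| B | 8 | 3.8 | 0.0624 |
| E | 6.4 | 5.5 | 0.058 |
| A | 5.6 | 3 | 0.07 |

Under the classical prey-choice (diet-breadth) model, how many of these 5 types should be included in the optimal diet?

5

E/h in descending order: B 2.11, A 1.87, D 1.6, E 1.16, F 0.97 J/s. The optimal diet is the largest prefix of this list for which every included type satisfies E_i/h_i > R on the types above it.
Rate on top 1: 0.4035. A: 1.87 > 0.4035 → include.
Rate on top 2: 0.6158. D: 1.6 > 0.6158 → include.
Rate on top 3: 0.706. E: 1.16 > 0.706 → include.
Rate on top 4: 0.7824. F: 0.97 > 0.7824 → include.
Optimal diet: B, A, D, E, F — 5 of 5 types.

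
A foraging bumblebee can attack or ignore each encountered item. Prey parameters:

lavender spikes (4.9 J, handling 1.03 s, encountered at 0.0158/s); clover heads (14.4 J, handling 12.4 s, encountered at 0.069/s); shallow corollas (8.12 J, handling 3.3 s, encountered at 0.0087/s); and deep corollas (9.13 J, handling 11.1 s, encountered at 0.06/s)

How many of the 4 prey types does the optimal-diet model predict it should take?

Rank by E/h (J/s): lavender spikes 4.76, shallow corollas 2.46, clover heads 1.16, deep corollas 0.823. Include each in turn until the next type's E/h falls below the running intake rate.
Rate on top 1: 0.07618. shallow corollas: 2.46 > 0.07618 → include.
Rate on top 2: 0.1417. clover heads: 1.16 > 0.1417 → include.
Rate on top 3: 0.6007. deep corollas: 0.823 > 0.6007 → include.
Optimal diet: lavender spikes, shallow corollas, clover heads, deep corollas — 4 of 4 types.

4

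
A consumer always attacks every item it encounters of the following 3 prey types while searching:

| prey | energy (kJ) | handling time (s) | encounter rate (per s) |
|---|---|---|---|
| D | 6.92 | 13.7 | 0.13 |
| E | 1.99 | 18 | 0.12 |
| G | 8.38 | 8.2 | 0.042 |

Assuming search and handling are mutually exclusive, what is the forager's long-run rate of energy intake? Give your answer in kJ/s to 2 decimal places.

R = Σλ_iE_i / (1 + Σλ_ih_i)
Numerator: 0.13×6.92 + 0.12×1.99 + 0.042×8.38 = 1.49
Denominator: 1 + 0.13×13.7 + 0.12×18 + 0.042×8.2 = 5.285
R = 1.49/5.285 = 0.282 kJ/s

0.28 kJ/s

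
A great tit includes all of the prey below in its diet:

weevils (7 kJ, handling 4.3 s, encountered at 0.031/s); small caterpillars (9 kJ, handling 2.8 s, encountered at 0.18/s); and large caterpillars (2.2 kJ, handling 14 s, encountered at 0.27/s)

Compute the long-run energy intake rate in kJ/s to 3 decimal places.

0.449 kJ/s

R = Σλ_iE_i / (1 + Σλ_ih_i)
Numerator: 0.031×7 + 0.18×9 + 0.27×2.2 = 2.431
Denominator: 1 + 0.031×4.3 + 0.18×2.8 + 0.27×14 = 5.417
R = 2.431/5.417 = 0.4487 kJ/s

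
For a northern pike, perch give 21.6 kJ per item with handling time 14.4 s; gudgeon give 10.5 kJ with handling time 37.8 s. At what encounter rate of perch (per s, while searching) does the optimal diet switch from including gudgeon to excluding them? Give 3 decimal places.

The zero-one rule: include gudgeon iff E₂/h₂ > λE₁/(1+λh₁). Equality gives the switch point.
λE₁h₂ = E₂ + λE₂h₁ ⇒ λ = E₂/(E₁h₂ − E₂h₁) = 10.5/(816.5 − 151.2) = 0.01578 per s.

0.016 per s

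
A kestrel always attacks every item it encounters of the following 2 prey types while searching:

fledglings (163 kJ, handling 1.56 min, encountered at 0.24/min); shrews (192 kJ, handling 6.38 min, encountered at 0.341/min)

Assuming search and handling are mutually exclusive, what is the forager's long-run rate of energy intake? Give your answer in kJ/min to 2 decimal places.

R = (0.24×163 + 0.341×192) / (1 + 0.24×1.56 + 0.341×6.38) = 104.6/3.55 = 29.46 kJ/min.

29.46 kJ/min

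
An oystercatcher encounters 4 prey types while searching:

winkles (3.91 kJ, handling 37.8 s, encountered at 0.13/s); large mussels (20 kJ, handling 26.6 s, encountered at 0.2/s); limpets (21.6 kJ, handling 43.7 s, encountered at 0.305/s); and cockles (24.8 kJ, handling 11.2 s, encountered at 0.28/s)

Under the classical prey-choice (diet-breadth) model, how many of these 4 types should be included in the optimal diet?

E/h in descending order: cockles 2.21, large mussels 0.752, limpets 0.494, winkles 0.103 kJ/s. The optimal diet is the largest prefix of this list for which every included type satisfies E_i/h_i > R on the types above it.
Rate on top 1: 1.679. large mussels: 0.752 < 1.679 → exclude; stop.
Optimal diet: cockles — 1 of 4 types.

1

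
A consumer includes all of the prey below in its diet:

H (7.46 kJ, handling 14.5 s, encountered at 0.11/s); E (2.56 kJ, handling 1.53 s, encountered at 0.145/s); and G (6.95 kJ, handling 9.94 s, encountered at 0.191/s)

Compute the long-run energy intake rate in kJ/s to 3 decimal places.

0.534 kJ/s

R = (0.11×7.46 + 0.145×2.56 + 0.191×6.95) / (1 + 0.11×14.5 + 0.145×1.53 + 0.191×9.94) = 2.519/4.715 = 0.5343 kJ/s.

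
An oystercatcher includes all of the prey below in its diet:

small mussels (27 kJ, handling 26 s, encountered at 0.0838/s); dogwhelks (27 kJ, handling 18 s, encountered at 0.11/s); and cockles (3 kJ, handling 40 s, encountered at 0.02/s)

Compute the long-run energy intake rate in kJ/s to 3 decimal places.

0.888 kJ/s

R = (0.0838×27 + 0.11×27 + 0.02×3) / (1 + 0.0838×26 + 0.11×18 + 0.02×40) = 5.293/5.959 = 0.8882 kJ/s.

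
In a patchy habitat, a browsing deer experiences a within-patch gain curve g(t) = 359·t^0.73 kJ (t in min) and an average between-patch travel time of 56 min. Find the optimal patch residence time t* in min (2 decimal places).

Optimal t* satisfies g'(t*) = g(t*)/(T + t*).
g'(t) = 0.73·359·t^-0.27. Setting 0.73·359·t^-0.27 = 359·t^0.73/(56+t) gives 0.73(56+t) = t, so 0.27·t = 0.73×56.
t* = 0.73×56/0.27 = 151.4 min.

151.41 min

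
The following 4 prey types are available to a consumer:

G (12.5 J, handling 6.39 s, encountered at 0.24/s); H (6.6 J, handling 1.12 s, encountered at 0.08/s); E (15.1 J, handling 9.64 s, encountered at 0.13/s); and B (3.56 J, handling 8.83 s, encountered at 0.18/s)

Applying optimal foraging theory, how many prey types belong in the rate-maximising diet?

3

Profitabilities (E/h, J/s): H 5.89, G 1.96, E 1.57, B 0.403. Add prey in this order while the next type's profitability exceeds the intake rate on those already taken.
Rate on top 1: 0.4846. G: 1.96 > 0.4846 → include.
Rate on top 2: 1.345. E: 1.57 > 1.345 → include.
Rate on top 3: 1.417. B: 0.403 < 1.417 → exclude; stop.
Optimal diet: H, G, E — 3 of 4 types.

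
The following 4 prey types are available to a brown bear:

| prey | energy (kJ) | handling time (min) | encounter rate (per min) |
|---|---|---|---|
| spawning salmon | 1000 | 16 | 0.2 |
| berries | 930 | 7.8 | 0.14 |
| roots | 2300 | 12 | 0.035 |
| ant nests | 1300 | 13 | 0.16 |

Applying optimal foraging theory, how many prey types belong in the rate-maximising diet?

3

Profitabilities (E/h, kJ/min): roots 192, berries 119, ant nests 100, spawning salmon 62.5. Add prey in this order while the next type's profitability exceeds the intake rate on those already taken.
Rate on top 1: 56.69. berries: 119 > 56.69 → include.
Rate on top 2: 83.88. ant nests: 100 > 83.88 → include.
Rate on top 3: 91.18. spawning salmon: 62.5 < 91.18 → exclude; stop.
Optimal diet: roots, berries, ant nests — 3 of 4 types.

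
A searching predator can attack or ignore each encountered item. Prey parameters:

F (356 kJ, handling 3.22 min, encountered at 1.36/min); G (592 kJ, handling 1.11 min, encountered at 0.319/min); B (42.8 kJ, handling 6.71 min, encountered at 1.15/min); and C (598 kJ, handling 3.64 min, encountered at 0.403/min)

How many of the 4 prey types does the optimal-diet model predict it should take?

2

E/h in descending order: G 533, C 164, F 111, B 6.38 kJ/min. The optimal diet is the largest prefix of this list for which every included type satisfies E_i/h_i > R on the types above it.
Rate on top 1: 139.5. C: 164 > 139.5 → include.
Rate on top 2: 152.4. F: 111 < 152.4 → exclude; stop.
Optimal diet: G, C — 2 of 4 types.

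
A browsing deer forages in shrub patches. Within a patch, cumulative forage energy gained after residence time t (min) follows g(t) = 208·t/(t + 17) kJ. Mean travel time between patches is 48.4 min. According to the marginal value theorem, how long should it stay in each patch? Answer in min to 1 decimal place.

Optimal t* satisfies g'(t*) = g(t*)/(T + t*).
g'(t) = 208·17/(t + 17)². Setting 208·17/(t+17)² = 208t/[(t+17)(48.4+t)] gives 17(48.4+t) = t(t+17), so t² = 17×48.4 = 822.8.
t* = √822.8 = 28.68 min.

28.7 min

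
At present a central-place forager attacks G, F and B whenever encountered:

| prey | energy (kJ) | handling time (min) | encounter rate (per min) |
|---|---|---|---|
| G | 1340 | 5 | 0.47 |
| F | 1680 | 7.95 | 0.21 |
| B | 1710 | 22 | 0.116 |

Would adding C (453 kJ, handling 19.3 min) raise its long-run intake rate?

No

Intake rate on the current diet: R = (0.47×1340 + 0.21×1680 + 0.116×1710) / (1 + 0.47×5 + 0.21×7.95 + 0.116×22) = 1181/7.571 = 156 kJ/min.
Profitability of C: 453/19.3 = 23.47 kJ/min.
23.47 < 156, so adding C would lower the average — exclude it.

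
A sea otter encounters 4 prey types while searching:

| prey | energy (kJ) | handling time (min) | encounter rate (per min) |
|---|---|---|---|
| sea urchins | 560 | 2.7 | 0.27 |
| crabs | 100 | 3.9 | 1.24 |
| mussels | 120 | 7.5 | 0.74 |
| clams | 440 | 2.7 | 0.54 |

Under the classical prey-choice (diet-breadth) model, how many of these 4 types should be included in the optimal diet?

Profitabilities (E/h, kJ/min): sea urchins 207, clams 163, crabs 25.6, mussels 16. Add prey in this order while the next type's profitability exceeds the intake rate on those already taken.
Rate on top 1: 87.45. clams: 163 > 87.45 → include.
Rate on top 2: 122. crabs: 25.6 < 122 → exclude; stop.
Optimal diet: sea urchins, clams — 2 of 4 types.

2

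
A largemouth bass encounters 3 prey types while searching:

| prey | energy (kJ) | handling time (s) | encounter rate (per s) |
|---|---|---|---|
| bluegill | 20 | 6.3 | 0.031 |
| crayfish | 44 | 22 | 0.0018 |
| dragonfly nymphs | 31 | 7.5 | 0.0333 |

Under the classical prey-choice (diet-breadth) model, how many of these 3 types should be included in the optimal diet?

3

Profitabilities (E/h, kJ/s): dragonfly nymphs 4.13, bluegill 3.17, crayfish 2. Add prey in this order while the next type's profitability exceeds the intake rate on those already taken.
Rate on top 1: 0.826. bluegill: 3.17 > 0.826 → include.
Rate on top 2: 1.143. crayfish: 2 > 1.143 → include.
Optimal diet: dragonfly nymphs, bluegill, crayfish — 3 of 3 types.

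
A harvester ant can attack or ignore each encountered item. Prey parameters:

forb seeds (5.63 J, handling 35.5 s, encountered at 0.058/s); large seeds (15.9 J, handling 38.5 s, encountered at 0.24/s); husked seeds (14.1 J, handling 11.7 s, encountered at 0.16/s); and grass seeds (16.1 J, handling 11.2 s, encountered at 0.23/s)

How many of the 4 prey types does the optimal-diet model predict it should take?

2

E/h in descending order: grass seeds 1.44, husked seeds 1.21, large seeds 0.413, forb seeds 0.159 J/s. The optimal diet is the largest prefix of this list for which every included type satisfies E_i/h_i > R on the types above it.
Rate on top 1: 1.036. husked seeds: 1.21 > 1.036 → include.
Rate on top 2: 1.094. large seeds: 0.413 < 1.094 → exclude; stop.
Optimal diet: grass seeds, husked seeds — 2 of 4 types.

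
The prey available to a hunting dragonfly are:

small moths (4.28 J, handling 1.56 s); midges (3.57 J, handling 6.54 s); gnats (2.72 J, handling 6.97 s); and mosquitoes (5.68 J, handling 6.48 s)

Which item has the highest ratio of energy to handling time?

small moths

Profitability E/h (J/s): small moths = 4.28/1.56 = 2.74, midges = 3.57/6.54 = 0.546, gnats = 2.72/6.97 = 0.39, mosquitoes = 5.68/6.48 = 0.877.
Ranked: small moths > mosquitoes > midges > gnats.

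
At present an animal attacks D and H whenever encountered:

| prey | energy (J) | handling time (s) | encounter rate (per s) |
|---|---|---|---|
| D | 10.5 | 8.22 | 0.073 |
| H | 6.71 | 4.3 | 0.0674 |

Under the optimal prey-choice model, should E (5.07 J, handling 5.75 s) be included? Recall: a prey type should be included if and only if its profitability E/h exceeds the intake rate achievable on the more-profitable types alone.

Yes

Current rate: (0.073×10.5 + 0.0674×6.71)/(1 + 0.073×8.22 + 0.0674×4.3) = 0.6449 J/s.
E: E/h = 5.07/5.75 = 0.8817 J/s.
Since 0.8817 > R, including E increases the long-run rate.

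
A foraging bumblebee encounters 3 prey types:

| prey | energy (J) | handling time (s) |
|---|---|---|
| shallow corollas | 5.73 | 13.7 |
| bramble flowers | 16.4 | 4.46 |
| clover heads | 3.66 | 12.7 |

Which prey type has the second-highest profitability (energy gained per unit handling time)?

shallow corollas

Profitability E/h (J/s): shallow corollas = 5.73/13.7 = 0.418, bramble flowers = 16.4/4.46 = 3.68, clover heads = 3.66/12.7 = 0.288.
Ranked: bramble flowers > shallow corollas > clover heads.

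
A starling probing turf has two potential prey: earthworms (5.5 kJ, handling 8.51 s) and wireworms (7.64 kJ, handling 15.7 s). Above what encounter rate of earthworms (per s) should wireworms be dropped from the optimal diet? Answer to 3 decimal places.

0.358 per s

Drop wireworms once their profitability E₂/h₂ falls below the rate achievable on earthworms alone: E₂/h₂ = λE₁/(1 + λh₁).
Solve for λ: λE₁h₂ = E₂(1 + λh₁) → λ(E₁h₂ − E₂h₁) = E₂ → λ = E₂/(E₁h₂ − E₂h₁).
λ = 7.64/(5.5×15.7 − 7.64×8.51) = 7.64/21.33 = 0.3581 per s.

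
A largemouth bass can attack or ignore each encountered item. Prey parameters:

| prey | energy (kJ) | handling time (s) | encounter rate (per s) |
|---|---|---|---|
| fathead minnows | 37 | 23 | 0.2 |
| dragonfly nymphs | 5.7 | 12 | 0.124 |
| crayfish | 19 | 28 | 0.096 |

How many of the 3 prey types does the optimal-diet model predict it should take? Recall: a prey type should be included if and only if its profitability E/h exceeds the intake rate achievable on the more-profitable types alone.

Rank by E/h (kJ/s): fathead minnows 1.61, crayfish 0.679, dragonfly nymphs 0.475. Include each in turn until the next type's E/h falls below the running intake rate.
Rate on top 1: 1.321. crayfish: 0.679 < 1.321 → exclude; stop.
Optimal diet: fathead minnows — 1 of 3 types.

1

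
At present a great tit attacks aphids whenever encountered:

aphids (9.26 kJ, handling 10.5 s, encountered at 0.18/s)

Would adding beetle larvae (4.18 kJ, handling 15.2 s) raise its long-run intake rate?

No

Intake rate on the current diet: R = (0.18×9.26) / (1 + 0.18×10.5) = 1.667/2.89 = 0.5767 kJ/s.
Profitability of beetle larvae: 4.18/15.2 = 0.275 kJ/s.
Since 0.275 < R, time spent handling beetle larvae is better spent searching.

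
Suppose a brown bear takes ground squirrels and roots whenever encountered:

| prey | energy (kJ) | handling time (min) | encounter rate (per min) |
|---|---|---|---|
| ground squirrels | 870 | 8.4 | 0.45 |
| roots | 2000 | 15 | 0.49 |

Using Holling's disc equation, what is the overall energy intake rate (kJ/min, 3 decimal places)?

Energy encountered per unit search time: 0.45×870 + 0.49×2000 = 1372 kJ/min.
Handling time per unit search time: 0.45×8.4 + 0.49×15 = 11.13.
Rate = 1372/(1 + 11.13) = 113.1 kJ/min.

113.067 kJ/min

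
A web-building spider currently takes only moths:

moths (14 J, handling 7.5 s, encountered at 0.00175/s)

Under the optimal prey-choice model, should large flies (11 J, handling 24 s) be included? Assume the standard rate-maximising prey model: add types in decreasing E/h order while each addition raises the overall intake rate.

Current rate: (0.00175×14)/(1 + 0.00175×7.5) = 0.02418 J/s.
Profitability of large flies: 11/24 = 0.4583 J/s.
0.4583 > 0.02418, so adding large flies raises the average — include it.

Yes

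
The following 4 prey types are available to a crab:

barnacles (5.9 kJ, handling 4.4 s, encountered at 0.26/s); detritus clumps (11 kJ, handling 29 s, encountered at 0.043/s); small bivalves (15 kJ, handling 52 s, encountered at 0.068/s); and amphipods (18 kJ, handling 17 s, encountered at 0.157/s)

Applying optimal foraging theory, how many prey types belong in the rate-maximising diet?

2

Profitabilities (E/h, kJ/s): barnacles 1.34, amphipods 1.06, detritus clumps 0.379, small bivalves 0.288. Add prey in this order while the next type's profitability exceeds the intake rate on those already taken.
Rate on top 1: 0.7155. amphipods: 1.06 > 0.7155 → include.
Rate on top 2: 0.9059. detritus clumps: 0.379 < 0.9059 → exclude; stop.
Optimal diet: barnacles, amphipods — 2 of 4 types.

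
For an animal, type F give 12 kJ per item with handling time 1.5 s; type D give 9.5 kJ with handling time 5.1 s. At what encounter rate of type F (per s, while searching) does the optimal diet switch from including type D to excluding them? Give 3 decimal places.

0.202 per s

Drop type D once their profitability E₂/h₂ falls below the rate achievable on type F alone: E₂/h₂ = λE₁/(1 + λh₁).
Solve for λ: λE₁h₂ = E₂(1 + λh₁) → λ(E₁h₂ − E₂h₁) = E₂ → λ = E₂/(E₁h₂ − E₂h₁).
λ = 9.5/(12×5.1 − 9.5×1.5) = 9.5/46.95 = 0.2023 per s.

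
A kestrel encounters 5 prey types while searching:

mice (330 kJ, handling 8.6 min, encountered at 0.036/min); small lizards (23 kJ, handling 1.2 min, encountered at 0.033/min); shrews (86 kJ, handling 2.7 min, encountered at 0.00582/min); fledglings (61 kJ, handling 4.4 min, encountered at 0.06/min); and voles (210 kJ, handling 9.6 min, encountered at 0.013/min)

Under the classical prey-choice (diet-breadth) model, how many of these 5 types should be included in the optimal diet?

Rank by E/h (kJ/min): mice 38.4, shrews 31.9, voles 21.9, small lizards 19.2, fledglings 13.9. Include each in turn until the next type's E/h falls below the running intake rate.
Rate on top 1: 9.071. shrews: 31.9 > 9.071 → include.
Rate on top 2: 9.342. voles: 21.9 > 9.342 → include.
Rate on top 3: 10.42. small lizards: 19.2 > 10.42 → include.
Rate on top 4: 10.65. fledglings: 13.9 > 10.65 → include.
Optimal diet: mice, shrews, voles, small lizards, fledglings — 5 of 5 types.

5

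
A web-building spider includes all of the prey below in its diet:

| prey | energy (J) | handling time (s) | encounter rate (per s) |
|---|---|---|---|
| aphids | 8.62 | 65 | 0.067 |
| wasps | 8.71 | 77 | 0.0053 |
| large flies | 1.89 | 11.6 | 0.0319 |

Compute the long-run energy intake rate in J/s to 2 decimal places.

Energy encountered per unit search time: 0.067×8.62 + 0.0053×8.71 + 0.0319×1.89 = 0.684 J/s.
Handling time per unit search time: 0.067×65 + 0.0053×77 + 0.0319×11.6 = 5.133.
Rate = 0.684/(1 + 5.133) = 0.1115 J/s.

0.11 J/s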